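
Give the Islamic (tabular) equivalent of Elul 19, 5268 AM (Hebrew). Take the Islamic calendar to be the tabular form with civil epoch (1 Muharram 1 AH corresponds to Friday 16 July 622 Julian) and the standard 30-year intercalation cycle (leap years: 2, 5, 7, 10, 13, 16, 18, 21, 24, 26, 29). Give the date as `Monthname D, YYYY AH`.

The source date corresponds to 25 August 1508 in the proleptic Gregorian calendar (JDN 2272082).
That day falls on 17 Rabi' al-Thani 914 AH in the tabular Islamic calendar.

Rabi' al-Thani 17, 914 AH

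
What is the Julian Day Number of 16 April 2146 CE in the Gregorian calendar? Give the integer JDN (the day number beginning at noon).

2504976

JDN 2400001 is 17 November 1858 CE (Gregorian), MJD 0; the target day is +104975 days from there, so JDN = 2504976.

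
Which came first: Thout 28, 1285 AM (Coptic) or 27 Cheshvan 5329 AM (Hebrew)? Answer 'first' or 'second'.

The two dates have Julian Day Numbers 2294038 and 2294092 respectively.
Since 2294038 < 2294092, the first date comes first.

first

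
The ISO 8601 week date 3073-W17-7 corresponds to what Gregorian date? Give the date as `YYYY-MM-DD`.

3073-04-27

ISO week 1 of 3073 is the week containing the first Thursday of 3073.
Week 17, day 7 (Sunday) lands on 3073-04-27.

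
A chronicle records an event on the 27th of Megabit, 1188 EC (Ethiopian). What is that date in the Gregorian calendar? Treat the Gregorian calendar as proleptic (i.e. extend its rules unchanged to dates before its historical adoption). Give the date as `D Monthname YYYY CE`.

Both dates share Julian Day Number 2157979; in the Gregorian calendar that is 30 March 1196 CE.

30 March 1196 CE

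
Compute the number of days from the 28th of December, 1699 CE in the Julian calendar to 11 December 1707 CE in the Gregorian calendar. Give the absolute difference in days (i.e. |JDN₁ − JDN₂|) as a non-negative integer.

JDN of the first date = 2341979.
JDN of the second date = 2344873.
|2344873 − 2341979| = 2894.

2894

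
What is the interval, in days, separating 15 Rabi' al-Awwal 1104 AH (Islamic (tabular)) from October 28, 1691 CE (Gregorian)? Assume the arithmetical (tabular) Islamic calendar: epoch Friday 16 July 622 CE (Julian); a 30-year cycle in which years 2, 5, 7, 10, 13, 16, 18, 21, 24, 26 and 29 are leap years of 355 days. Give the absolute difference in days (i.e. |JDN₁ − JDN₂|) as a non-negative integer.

First date → JDN 2339379; second date → JDN 2338986.
The interval is |2339379 − 2338986| = 393 days.

393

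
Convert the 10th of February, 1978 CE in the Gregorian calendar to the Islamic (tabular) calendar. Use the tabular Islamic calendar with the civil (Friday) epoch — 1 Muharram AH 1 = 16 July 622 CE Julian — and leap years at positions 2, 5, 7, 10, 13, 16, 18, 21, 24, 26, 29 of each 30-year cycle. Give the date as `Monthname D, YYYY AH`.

Rabi' al-Awwal 2, 1398 AH

Julian Day Number of the source date = 2443550.
Converting JDN 2443550 to the tabular Islamic calendar gives 2 Rabi' al-Awwal 1398 AH.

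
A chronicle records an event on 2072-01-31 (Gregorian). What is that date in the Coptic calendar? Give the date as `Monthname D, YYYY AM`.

Both dates share Julian Day Number 2477873; in the Coptic calendar that is 22 Tobi 1788 AM.

Tobi 22, 1788 AM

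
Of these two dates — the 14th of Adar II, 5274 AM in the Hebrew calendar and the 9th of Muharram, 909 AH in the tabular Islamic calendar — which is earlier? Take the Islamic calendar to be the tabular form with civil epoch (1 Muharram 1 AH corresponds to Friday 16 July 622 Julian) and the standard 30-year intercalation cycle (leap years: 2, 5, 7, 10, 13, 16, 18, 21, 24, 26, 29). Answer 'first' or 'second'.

Converting both to JDN: 2274117 vs 2270213; the smaller is the second.

second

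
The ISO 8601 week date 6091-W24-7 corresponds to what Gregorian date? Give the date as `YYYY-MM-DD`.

6091-06-17

ISO week 1 of 6091 is the week containing the first Thursday of 6091.
Week 24, day 7 (Sunday) lands on 6091-06-17.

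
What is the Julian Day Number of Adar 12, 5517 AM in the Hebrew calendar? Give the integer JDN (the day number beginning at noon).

In the Gregorian calendar the same day is 4 March 1757.
JDN 2299161 is 15 October 1582 CE (Gregorian); the target day is +63693 days from there, so JDN = 2362854.

2362854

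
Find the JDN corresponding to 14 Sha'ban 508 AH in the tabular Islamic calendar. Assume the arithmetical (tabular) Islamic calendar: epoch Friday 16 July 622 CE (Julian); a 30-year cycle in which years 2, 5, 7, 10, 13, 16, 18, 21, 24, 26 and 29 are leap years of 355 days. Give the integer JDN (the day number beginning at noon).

Equivalently 20 January 1115 (proleptic Gregorian).
JDN 2451545 is 1 January 2000 CE (Gregorian); the target day is −323221 days from there, so JDN = 2128324.

2128324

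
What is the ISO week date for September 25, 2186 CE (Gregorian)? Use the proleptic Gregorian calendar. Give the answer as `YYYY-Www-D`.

2186-W39-1

The weekday is Monday (ISO weekday 1).
That Monday belongs to ISO week 39 of ISO year 2186.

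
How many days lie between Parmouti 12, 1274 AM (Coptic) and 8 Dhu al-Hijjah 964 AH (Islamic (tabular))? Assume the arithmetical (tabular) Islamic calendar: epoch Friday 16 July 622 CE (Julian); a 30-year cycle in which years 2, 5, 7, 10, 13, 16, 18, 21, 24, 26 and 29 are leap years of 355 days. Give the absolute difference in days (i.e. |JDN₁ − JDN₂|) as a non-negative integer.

187

JDN of the first date = 2290214.
JDN of the second date = 2290027.
|2290027 − 2290214| = 187.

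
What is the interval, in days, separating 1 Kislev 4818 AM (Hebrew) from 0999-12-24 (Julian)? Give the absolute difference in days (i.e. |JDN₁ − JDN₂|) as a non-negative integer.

21131

JDN of the first date = 2107431.
JDN of the second date = 2086300.
|2086300 − 2107431| = 21131.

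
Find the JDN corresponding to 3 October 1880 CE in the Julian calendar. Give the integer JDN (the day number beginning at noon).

2408004

Equivalently 15 October 1880 (Gregorian).
JDN 2299161 is 15 October 1582 CE (Gregorian); the target day is +108843 days from there, so JDN = 2408004.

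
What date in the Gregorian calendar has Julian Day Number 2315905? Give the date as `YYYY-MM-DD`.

Counting from JDN 2299161 = 15 Oct 1582 gives an offset of 16744 days.

1628-08-18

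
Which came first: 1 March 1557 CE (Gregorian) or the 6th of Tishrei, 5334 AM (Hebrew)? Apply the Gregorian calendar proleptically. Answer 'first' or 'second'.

First date → JDN 2289802; second date → JDN 2295842.
JDN 2289802 < JDN 2295842, so the first date is earlier.

first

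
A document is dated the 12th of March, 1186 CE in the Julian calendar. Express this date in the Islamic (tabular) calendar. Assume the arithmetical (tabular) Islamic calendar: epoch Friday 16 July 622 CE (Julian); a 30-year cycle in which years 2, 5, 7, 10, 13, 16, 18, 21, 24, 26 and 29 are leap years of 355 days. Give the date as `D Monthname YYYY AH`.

The source date corresponds to 19 March 1186 in the proleptic Gregorian calendar (JDN 2154315).
That day falls on 18 Dhu al-Hijjah 581 AH in the tabular Islamic calendar.

18 Dhu al-Hijjah 581 AH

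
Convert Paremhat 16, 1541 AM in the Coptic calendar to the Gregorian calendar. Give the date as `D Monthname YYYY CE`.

Julian Day Number of the source date = 2387710.
Converting JDN 2387710 to the Gregorian calendar gives 24 March 1825 CE.

24 March 1825 CE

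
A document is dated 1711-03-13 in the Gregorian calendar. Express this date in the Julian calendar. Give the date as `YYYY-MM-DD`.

At this point the Julian calendar is 11 days behind the Gregorian.
13 March 1711 Gregorian − 11 days → 2 March 1711 Julian.

1711-03-02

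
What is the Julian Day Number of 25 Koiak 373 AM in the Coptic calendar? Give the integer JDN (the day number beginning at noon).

Equivalently 24 December 656 (proleptic Gregorian).
JDN 2451545 is 1 January 2000 CE (Gregorian); the target day is −490528 days from there, so JDN = 1961017.

1961017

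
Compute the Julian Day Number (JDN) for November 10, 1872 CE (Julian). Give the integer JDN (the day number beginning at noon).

Equivalently 22 November 1872 (Gregorian).
JDN 2299161 is 15 October 1582 CE (Gregorian); the target day is +105959 days from there, so JDN = 2405120.

2405120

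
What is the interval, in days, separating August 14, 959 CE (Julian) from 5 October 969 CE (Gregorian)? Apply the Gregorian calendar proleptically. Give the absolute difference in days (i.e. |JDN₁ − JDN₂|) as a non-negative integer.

3700

First date → JDN 2071558; second date → JDN 2075258.
The interval is |2071558 − 2075258| = 3700 days.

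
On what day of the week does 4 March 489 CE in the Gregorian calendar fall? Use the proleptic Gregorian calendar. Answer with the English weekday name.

Since JDN mod 7 = 4 (0 = Monday), the day is Friday.

Friday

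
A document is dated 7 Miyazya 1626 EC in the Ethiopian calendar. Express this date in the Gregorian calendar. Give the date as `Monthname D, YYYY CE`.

April 12, 1634 CE

Both dates share Julian Day Number 2317968; in the Gregorian calendar that is 12 April 1634 CE.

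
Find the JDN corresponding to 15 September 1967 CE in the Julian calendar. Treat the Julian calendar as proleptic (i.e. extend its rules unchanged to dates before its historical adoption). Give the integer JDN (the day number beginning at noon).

Equivalently 28 September 1967 (Gregorian).
JDN 2299161 is 15 October 1582 CE (Gregorian); the target day is +140601 days from there, so JDN = 2439762.

2439762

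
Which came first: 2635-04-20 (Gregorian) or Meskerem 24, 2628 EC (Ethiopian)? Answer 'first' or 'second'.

Converting both to JDN: 2683583 vs 2683756; the smaller is the first.

first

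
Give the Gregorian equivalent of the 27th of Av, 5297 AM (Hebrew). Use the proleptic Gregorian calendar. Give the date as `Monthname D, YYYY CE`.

Both dates share Julian Day Number 2282663; in the Gregorian calendar that is 14 August 1537 CE.

August 14, 1537 CE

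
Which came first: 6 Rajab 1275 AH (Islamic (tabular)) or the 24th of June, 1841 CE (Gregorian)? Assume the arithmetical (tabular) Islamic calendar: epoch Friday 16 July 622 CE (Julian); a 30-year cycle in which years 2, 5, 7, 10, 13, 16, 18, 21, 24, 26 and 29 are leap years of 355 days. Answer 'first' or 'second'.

second

Converting both to JDN: 2400085 vs 2393646; the smaller is the second.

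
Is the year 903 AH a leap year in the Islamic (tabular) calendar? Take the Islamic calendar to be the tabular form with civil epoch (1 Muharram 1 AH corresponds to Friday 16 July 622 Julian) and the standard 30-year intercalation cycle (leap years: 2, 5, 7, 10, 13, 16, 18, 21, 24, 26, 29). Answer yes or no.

Year 903 AH is year 3 of its 30-year cycle; leap positions are 2, 5, 7, 10, 13, 16, 18, 21, 24, 26, 29, so it is a common year (354 days).

no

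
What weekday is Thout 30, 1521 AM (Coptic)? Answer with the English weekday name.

Tuesday

This is JDN 2380239 (9 October 1804 Gregorian).
JDN 2380239 mod 7 = 1, and JDN 0 was a Monday, so this is a Tuesday.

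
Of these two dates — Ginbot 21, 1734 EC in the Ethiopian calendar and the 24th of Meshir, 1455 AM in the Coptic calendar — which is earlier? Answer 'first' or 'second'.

second

Converting both to JDN: 2357459 vs 2356276; the smaller is the second.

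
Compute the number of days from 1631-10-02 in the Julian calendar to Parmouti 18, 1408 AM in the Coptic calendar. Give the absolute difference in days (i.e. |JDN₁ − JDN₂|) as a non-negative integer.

22109

First date → JDN 2317055; second date → JDN 2339164.
The interval is |2317055 − 2339164| = 22109 days.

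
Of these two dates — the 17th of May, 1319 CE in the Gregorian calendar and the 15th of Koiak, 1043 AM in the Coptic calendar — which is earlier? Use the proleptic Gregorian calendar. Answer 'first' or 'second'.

first

The two dates have Julian Day Numbers 2202951 and 2205724 respectively.
Since 2202951 < 2205724, the first date comes first.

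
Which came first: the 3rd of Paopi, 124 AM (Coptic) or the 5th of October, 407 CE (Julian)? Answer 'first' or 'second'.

first

Converting both to JDN: 1869988 vs 1869992; the smaller is the first.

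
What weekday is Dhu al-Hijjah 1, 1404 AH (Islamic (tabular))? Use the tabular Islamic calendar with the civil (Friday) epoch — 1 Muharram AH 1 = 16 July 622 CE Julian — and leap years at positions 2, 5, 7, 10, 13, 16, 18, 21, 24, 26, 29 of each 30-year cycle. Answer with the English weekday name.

In the Gregorian calendar this is 28 August 1984 (JDN 2445941).
Since JDN mod 7 = 1 (0 = Monday), the day is Tuesday.

Tuesday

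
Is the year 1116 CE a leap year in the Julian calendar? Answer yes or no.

yes

1116 mod 4 = 0, so it is a leap year in the Julian calendar.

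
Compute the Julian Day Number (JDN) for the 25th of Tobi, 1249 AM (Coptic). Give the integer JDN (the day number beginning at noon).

2281006

Equivalently 30 January 1533 (proleptic Gregorian).
JDN 2400001 is 17 November 1858 CE (Gregorian), MJD 0; the target day is −118995 days from there, so JDN = 2281006.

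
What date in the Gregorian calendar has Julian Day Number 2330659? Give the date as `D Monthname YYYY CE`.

Counting from JDN 2299161 = 15 Oct 1582 gives an offset of 31498 days.

9 January 1669 CE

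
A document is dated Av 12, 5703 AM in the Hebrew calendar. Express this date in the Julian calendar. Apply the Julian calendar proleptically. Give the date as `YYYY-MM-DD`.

The source date corresponds to 13 August 1943 in the Gregorian calendar (JDN 2430950).
That day falls on 31 July 1943 CE in the Julian calendar.

1943-07-31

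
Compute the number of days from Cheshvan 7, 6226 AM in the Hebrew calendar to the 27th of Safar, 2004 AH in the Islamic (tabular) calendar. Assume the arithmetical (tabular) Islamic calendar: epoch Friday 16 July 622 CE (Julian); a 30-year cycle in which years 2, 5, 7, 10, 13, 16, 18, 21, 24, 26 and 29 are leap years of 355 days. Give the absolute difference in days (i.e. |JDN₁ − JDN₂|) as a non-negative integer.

36609

JDN of the first date = 2621683.
JDN of the second date = 2658292.
|2658292 − 2621683| = 36609.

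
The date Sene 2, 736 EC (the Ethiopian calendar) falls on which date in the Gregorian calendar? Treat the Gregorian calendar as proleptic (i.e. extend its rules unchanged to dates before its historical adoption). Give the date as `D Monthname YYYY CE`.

Both dates share Julian Day Number 1992951; in the Gregorian calendar that is 31 May 744 CE.

31 May 744 CE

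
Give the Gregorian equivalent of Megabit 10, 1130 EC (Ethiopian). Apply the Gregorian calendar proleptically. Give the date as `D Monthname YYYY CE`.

Both dates share Julian Day Number 2136777; in the Gregorian calendar that is 13 March 1138 CE.

13 March 1138 CE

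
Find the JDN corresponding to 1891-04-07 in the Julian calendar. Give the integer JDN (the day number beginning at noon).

2411842

Equivalently 19 April 1891 (Gregorian).
JDN 2451545 is 1 January 2000 CE (Gregorian); the target day is −39703 days from there, so JDN = 2411842.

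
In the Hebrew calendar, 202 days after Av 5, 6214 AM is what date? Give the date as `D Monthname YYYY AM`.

30 Shevat 6215 AM

Counting 202 days forward from JDN 2617577 reaches JDN 2617779, which is 30 Shevat 6215 AM.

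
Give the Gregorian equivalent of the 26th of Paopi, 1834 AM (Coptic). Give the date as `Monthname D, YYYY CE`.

November 6, 2117 CE

Julian Day Number of the source date = 2494588.
Converting JDN 2494588 to the Gregorian calendar gives 6 November 2117 CE.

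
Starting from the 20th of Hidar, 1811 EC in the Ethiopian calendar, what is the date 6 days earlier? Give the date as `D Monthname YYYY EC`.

JDN of the 20th of Hidar, 1811 EC = 2385402.
2385402 − 6 = 2385396.
JDN 2385396 in the Ethiopian calendar is 14 Hidar 1811 EC.

14 Hidar 1811 EC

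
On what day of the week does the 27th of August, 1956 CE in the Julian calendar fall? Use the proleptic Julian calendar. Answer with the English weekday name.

Sunday

In the Gregorian calendar this is 9 September 1956 (JDN 2435726).
Since JDN mod 7 = 6 (0 = Monday), the day is Sunday.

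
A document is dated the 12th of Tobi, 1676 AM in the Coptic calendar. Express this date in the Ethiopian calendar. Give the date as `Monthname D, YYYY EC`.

Tir 12, 1952 EC

Julian Day Number of the source date = 2436955.
Converting JDN 2436955 to the Ethiopian calendar gives 12 Tir 1952 EC.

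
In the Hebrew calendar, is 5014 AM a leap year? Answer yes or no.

Hebrew year 5014 is year 17 of its 19-year Metonic cycle; leap years are at positions 3, 6, 8, 11, 14, 17, 19, so it is a leap year (13 months).

yes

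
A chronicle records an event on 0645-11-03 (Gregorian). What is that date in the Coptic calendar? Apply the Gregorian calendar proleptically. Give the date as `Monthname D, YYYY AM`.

Both dates share Julian Day Number 1956948; in the Coptic calendar that is 4 Hathor 362 AM.

Hathor 4, 362 AM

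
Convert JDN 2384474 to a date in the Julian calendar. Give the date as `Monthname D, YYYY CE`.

May 2, 1816 CE

The Gregorian equivalent of JDN 2384474 is 14 May 1816.
In the Julian calendar that day is May 2, 1816 CE.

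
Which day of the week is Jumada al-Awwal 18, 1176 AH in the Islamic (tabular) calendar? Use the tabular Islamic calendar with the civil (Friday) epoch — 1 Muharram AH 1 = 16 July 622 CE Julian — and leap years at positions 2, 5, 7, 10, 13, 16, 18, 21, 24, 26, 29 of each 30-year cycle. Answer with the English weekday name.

Sunday

Equivalently 5 December 1762 Gregorian, JDN 2364956.
2364956 ≡ 6 (mod 7); counting from Monday = 0 gives Sunday.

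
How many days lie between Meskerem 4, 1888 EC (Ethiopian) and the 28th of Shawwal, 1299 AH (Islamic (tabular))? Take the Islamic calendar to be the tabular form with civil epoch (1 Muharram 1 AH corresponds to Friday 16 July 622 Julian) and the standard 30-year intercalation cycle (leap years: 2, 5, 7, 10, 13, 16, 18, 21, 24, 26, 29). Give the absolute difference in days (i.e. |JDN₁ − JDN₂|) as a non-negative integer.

First date → JDN 2413451; second date → JDN 2408701.
The interval is |2413451 − 2408701| = 4750 days.

4750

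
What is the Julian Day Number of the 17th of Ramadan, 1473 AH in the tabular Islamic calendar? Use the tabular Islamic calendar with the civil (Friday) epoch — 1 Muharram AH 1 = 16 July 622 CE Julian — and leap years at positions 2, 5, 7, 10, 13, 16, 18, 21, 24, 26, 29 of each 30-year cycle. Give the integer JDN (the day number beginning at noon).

2470320

Equivalently 28 May 2051 (Gregorian).
JDN 2299161 is 15 October 1582 CE (Gregorian); the target day is +171159 days from there, so JDN = 2470320.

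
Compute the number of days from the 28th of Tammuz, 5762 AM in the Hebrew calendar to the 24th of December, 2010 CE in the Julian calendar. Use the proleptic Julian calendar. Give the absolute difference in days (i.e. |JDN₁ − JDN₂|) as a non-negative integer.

JDN of the first date = 2452464.
JDN of the second date = 2455568.
|2455568 − 2452464| = 3104.

3104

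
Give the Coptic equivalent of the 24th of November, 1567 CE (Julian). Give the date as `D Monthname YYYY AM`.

The source date corresponds to 4 December 1567 in the proleptic Gregorian calendar (JDN 2293732).
That day falls on 27 Hathor 1284 AM in the Coptic calendar.

27 Hathor 1284 AM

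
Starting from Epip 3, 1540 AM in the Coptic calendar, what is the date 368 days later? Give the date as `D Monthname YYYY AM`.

6 Epip 1541 AM

The starting date is JDN 2387452; 2387452 + 368 = 2387820.
JDN 2387820 corresponds to 6 Epip 1541 AM.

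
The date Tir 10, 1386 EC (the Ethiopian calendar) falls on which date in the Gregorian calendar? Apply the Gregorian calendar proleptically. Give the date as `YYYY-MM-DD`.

Both dates share Julian Day Number 2230221; in the Gregorian calendar that is 13 January 1394 CE.

1394-01-13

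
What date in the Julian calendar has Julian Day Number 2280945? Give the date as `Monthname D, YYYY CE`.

The proleptic Gregorian equivalent of JDN 2280945 is 30 November 1532.
In the Julian calendar that day is November 20, 1532 CE.

November 20, 1532 CE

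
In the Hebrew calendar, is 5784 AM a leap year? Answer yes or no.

Hebrew year 5784 is year 8 of its 19-year Metonic cycle; leap years are at positions 3, 6, 8, 11, 14, 17, 19, so it is a leap year (13 months).

yes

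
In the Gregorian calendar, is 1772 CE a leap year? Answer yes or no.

1772 is divisible by 4 and not by 100, so it is a leap year.

yes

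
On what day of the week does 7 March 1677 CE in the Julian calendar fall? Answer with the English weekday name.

Wednesday

This is JDN 2333648 (17 March 1677 Gregorian).
Since JDN mod 7 = 2 (0 = Monday), the day is Wednesday.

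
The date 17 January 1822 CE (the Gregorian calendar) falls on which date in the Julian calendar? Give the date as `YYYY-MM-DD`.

At this point the Julian calendar is 12 days behind the Gregorian.
17 January 1822 Gregorian − 12 days → 5 January 1822 Julian.

1822-01-05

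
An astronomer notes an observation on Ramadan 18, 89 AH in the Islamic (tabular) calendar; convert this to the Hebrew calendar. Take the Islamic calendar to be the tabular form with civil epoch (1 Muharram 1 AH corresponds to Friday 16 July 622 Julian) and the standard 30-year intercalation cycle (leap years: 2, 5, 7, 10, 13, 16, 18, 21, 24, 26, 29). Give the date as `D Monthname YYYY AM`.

19 Av 4468 AM

Both dates share Julian Day Number 1979877; in the Hebrew calendar that is 19 Av 4468 AM.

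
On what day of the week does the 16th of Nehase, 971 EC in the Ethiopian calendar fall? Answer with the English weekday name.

In the proleptic Gregorian calendar this is 14 August 979 (JDN 2078858).
2078858 ≡ 5 (mod 7); counting from Monday = 0 gives Saturday.

Saturday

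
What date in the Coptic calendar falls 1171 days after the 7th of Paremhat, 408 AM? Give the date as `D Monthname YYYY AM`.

JDN of the 7th of Paremhat, 408 AM = 1973873.
1973873 + 1171 = 1975044.
JDN 1975044 in the Coptic calendar is 23 Pashons 411 AM.

23 Pashons 411 AM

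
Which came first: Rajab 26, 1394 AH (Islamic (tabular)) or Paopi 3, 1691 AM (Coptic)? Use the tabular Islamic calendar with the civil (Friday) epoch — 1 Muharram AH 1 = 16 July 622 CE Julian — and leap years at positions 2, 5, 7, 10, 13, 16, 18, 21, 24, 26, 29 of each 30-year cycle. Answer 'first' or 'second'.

first

Converting both to JDN: 2442275 vs 2442334; the smaller is the first.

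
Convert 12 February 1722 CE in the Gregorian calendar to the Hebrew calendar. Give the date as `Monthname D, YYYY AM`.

Julian Day Number of the source date = 2350050.
Converting JDN 2350050 to the Hebrew calendar gives 25 Shevat 5482 AM.

Shevat 25, 5482 AM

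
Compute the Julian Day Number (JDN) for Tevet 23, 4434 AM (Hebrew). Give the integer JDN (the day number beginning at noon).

Equivalently 10 January 674 (proleptic Gregorian).
JDN 2451545 is 1 January 2000 CE (Gregorian); the target day is −484302 days from there, so JDN = 1967243.

1967243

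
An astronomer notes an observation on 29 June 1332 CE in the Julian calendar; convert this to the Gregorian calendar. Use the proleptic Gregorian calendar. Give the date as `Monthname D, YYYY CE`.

July 7, 1332 CE

For dates in this range the Gregorian date is 8 days ahead of the Julian.
29 June 1332 Julian + 8 days → 7 July 1332 Gregorian.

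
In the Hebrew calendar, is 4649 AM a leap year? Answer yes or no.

Hebrew year 4649 is year 13 of its 19-year Metonic cycle; leap years are at positions 3, 6, 8, 11, 14, 17, 19, so it is a common year (12 months).

no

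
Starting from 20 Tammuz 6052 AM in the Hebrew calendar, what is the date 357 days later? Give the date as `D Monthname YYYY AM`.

Counting 357 days forward from JDN 2558383 reaches JDN 2558740, which is 23 Sivan 6053 AM.

23 Sivan 6053 AM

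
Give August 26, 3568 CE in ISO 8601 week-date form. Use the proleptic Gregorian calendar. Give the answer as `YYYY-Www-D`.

The weekday is Monday (ISO weekday 1).
That Monday belongs to ISO week 35 of ISO year 3568.

3568-W35-1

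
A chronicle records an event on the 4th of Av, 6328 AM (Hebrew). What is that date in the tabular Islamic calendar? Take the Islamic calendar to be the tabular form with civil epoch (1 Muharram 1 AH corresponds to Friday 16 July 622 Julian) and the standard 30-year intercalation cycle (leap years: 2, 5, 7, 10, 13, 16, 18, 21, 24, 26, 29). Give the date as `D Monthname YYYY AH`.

4 Shawwal 2006 AH

Julian Day Number of the source date = 2659214.
Converting JDN 2659214 to the tabular Islamic calendar gives 4 Shawwal 2006 AH.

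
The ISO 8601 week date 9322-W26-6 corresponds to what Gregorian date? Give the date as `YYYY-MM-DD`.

9322-06-27

ISO week 1 of 9322 is the week containing the first Thursday of 9322.
Week 26, day 6 (Saturday) lands on 9322-06-27.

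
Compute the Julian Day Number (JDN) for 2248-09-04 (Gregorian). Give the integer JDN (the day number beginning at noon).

JDN 2400001 is 17 November 1858 CE (Gregorian), MJD 0; the target day is +142371 days from there, so JDN = 2542372.

2542372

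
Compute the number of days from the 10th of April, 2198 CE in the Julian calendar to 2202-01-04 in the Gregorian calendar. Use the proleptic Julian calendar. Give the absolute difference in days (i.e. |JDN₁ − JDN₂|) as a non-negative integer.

JDN of the first date = 2523977.
JDN of the second date = 2525327.
|2525327 − 2523977| = 1350.

1350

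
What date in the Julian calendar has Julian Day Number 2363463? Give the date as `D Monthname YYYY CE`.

The Gregorian equivalent of JDN 2363463 is 3 November 1758.
In the Julian calendar that day is 23 October 1758 CE.

23 October 1758 CE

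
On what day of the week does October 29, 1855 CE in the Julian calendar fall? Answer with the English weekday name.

This is JDN 2398898 (10 November 1855 Gregorian).
Since JDN mod 7 = 5 (0 = Monday), the day is Saturday.

Saturday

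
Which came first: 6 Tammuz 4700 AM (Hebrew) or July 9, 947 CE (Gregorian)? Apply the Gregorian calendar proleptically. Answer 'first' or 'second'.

first

First date → JDN 2064558; second date → JDN 2067134.
JDN 2064558 < JDN 2067134, so the first date is earlier.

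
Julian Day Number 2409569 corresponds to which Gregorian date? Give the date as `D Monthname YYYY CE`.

JDN 2451545 is 1 Jan 2000; 2409569 is −41976 days from there.

27 January 1885 CE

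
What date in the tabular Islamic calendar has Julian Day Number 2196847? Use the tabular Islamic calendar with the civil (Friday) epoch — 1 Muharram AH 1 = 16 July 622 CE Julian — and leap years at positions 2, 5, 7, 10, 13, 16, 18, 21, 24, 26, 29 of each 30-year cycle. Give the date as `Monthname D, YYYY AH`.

Dhu al-Hijjah 26, 701 AH

The proleptic Gregorian equivalent of JDN 2196847 is 30 August 1302.
In the tabular Islamic calendar that day is Dhu al-Hijjah 26, 701 AH.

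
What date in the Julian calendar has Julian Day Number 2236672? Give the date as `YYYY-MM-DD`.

JDN 2236672 is 13 September 1411 in the proleptic Gregorian calendar.
In the Julian calendar that day is 1411-09-04.

1411-09-04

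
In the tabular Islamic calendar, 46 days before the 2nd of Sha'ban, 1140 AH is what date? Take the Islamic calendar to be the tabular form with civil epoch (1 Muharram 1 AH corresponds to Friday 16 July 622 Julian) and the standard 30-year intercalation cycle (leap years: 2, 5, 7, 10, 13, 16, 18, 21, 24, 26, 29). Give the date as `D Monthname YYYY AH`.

The starting date is JDN 2352272; 2352272 − 46 = 2352226.
JDN 2352226 corresponds to 15 Jumada al-Thani 1140 AH.

15 Jumada al-Thani 1140 AH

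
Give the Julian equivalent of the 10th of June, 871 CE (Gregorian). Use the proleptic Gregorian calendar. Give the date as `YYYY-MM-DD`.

0871-06-06

For dates in this range the Gregorian date is 4 days ahead of the Julian.
10 June 871 Gregorian − 4 days → 6 June 871 Julian.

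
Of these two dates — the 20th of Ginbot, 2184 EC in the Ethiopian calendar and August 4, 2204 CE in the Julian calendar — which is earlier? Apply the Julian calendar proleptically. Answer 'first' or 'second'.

The two dates have Julian Day Numbers 2521821 and 2526285 respectively.
Since 2521821 < 2526285, the first date comes first.

first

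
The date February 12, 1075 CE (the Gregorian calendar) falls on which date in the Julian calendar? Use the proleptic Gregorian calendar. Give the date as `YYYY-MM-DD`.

1075-02-06

The Julian–Gregorian offset here is 6 days (Julian trailing).
12 February 1075 Gregorian − 6 days → 6 February 1075 Julian.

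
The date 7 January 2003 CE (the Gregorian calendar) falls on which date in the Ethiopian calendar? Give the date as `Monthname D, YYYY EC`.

Tahsas 29, 1995 EC

Julian Day Number of the source date = 2452647.
Converting JDN 2452647 to the Ethiopian calendar gives 29 Tahsas 1995 EC.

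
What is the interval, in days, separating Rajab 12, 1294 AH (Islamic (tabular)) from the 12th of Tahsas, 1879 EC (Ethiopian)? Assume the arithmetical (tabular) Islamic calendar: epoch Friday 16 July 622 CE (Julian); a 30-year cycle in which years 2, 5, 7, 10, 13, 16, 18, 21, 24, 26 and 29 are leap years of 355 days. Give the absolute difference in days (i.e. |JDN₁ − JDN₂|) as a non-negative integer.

First date → JDN 2406824; second date → JDN 2410261.
The interval is |2406824 − 2410261| = 3437 days.

3437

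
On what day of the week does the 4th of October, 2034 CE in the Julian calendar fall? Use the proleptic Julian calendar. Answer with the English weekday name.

In the Gregorian calendar this is 17 October 2034 (JDN 2464253).
2464253 ≡ 1 (mod 7); counting from Monday = 0 gives Tuesday.

Tuesday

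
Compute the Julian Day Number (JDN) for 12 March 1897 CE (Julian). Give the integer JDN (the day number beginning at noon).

2414008

Equivalently 24 March 1897 (Gregorian).
JDN 2299161 is 15 October 1582 CE (Gregorian); the target day is +114847 days from there, so JDN = 2414008.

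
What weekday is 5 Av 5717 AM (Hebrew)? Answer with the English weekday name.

Equivalently 2 August 1957 Gregorian, JDN 2436053.
Since JDN mod 7 = 4 (0 = Monday), the day is Friday.

Friday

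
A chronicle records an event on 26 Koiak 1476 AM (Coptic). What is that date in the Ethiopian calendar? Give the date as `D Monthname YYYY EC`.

26 Tahsas 1752 EC

The source date corresponds to 3 January 1760 in the Gregorian calendar (JDN 2363889).
That day falls on 26 Tahsas 1752 EC in the Ethiopian calendar.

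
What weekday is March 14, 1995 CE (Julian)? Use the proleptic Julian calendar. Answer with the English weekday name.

Equivalently 27 March 1995 Gregorian, JDN 2449804.
JDN 2449804 mod 7 = 0, and JDN 0 was a Monday, so this is a Monday.

Monday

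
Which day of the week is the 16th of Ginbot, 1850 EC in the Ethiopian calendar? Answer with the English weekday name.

Equivalently 23 May 1858 Gregorian, JDN 2399823.
Since JDN mod 7 = 6 (0 = Monday), the day is Sunday.

Sunday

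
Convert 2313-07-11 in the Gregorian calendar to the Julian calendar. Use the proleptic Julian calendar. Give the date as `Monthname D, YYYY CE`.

June 25, 2313 CE

The Julian–Gregorian offset here is 16 days (Julian trailing).
11 July 2313 Gregorian − 16 days → 25 June 2313 Julian.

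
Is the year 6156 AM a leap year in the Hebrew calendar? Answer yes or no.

Hebrew year 6156 is year 19 of its 19-year Metonic cycle; leap years are at positions 3, 6, 8, 11, 14, 17, 19, so it is a leap year (13 months).

yes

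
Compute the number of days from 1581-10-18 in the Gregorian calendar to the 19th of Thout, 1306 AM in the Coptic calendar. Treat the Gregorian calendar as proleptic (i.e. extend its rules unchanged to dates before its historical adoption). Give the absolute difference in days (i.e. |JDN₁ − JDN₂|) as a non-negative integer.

2900

JDN of the first date = 2298799.
JDN of the second date = 2301699.
|2301699 − 2298799| = 2900.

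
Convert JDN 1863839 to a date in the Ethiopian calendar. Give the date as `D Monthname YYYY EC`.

4 Tahsas 383 EC

The proleptic Gregorian equivalent of JDN 1863839 is 1 December 390.
In the Ethiopian calendar that day is 4 Tahsas 383 EC.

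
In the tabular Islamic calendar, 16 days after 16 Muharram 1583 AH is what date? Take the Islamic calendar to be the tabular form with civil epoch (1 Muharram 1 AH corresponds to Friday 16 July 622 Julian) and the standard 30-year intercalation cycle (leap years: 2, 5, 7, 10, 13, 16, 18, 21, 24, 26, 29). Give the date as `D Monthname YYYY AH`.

JDN of 16 Muharram 1583 AH = 2509063.
2509063 + 16 = 2509079.
JDN 2509079 in the tabular Islamic calendar is 2 Safar 1583 AH.

2 Safar 1583 AH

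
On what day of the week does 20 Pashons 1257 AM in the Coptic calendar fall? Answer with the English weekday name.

Sunday

This is JDN 2284043 (25 May 1541 Gregorian).
2284043 ≡ 6 (mod 7); counting from Monday = 0 gives Sunday.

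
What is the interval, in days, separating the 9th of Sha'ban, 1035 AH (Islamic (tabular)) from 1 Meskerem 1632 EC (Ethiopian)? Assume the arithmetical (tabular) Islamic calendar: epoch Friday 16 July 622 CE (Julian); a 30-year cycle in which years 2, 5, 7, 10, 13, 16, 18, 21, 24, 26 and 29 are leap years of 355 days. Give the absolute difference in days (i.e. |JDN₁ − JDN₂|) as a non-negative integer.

4874

JDN of the first date = 2315070.
JDN of the second date = 2319944.
|2319944 − 2315070| = 4874.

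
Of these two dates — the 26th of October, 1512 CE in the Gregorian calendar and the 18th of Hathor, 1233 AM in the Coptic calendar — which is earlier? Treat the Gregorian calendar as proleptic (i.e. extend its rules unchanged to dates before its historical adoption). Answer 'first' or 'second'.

First date → JDN 2273605; second date → JDN 2275095.
JDN 2273605 < JDN 2275095, so the first date is earlier.

first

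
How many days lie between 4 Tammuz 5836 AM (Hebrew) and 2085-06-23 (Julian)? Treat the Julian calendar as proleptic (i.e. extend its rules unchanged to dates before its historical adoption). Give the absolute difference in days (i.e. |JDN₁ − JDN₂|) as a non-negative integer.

First date → JDN 2479490; second date → JDN 2482778.
The interval is |2479490 − 2482778| = 3288 days.

3288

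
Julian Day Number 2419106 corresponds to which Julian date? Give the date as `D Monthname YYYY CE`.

25 February 1911 CE

The Gregorian equivalent of JDN 2419106 is 10 March 1911.
In the Julian calendar that day is 25 February 1911 CE.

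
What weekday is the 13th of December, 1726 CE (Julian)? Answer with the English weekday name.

In the Gregorian calendar this is 24 December 1726 (JDN 2351826).
2351826 ≡ 1 (mod 7); counting from Monday = 0 gives Tuesday.

Tuesday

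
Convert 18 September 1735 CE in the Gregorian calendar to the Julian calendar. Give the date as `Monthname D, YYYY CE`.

The Julian–Gregorian offset here is 11 days (Julian trailing).
18 September 1735 Gregorian − 11 days → 7 September 1735 Julian.

September 7, 1735 CE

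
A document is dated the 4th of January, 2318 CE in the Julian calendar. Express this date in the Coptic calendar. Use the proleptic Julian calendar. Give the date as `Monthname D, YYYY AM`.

Tobi 9, 2034 AM

Julian Day Number of the source date = 2567711.
Converting JDN 2567711 to the Coptic calendar gives 9 Tobi 2034 AM.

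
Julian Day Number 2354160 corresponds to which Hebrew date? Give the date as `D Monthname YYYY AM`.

1 Sivan 5493 AM

JDN 2354160 is 15 May 1733 in the Gregorian calendar.
In the Hebrew calendar that day is 1 Sivan 5493 AM.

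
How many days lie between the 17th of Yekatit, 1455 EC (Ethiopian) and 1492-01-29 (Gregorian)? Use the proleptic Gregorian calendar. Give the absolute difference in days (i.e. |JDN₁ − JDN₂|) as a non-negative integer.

10570

First date → JDN 2255460; second date → JDN 2266030.
The interval is |2255460 − 2266030| = 10570 days.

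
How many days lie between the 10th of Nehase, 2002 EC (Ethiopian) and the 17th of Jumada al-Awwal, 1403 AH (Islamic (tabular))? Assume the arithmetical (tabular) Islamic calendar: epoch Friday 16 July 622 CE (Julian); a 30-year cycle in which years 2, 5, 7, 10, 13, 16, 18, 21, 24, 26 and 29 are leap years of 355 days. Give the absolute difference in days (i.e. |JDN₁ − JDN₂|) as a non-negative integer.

JDN of the first date = 2455425.
JDN of the second date = 2445396.
|2445396 − 2455425| = 10029.

10029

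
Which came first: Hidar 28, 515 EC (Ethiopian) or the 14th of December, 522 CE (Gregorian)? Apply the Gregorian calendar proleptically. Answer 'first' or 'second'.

first

The two dates have Julian Day Numbers 1912046 and 1912064 respectively.
Since 1912046 < 1912064, the first date comes first.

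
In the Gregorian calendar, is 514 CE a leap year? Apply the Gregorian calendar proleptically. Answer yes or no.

514 is not divisible by 4, so it is a common year.

no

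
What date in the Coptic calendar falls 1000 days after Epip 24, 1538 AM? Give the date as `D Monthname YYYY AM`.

18 Parmouti 1541 AM

Counting 1000 days forward from JDN 2386742 reaches JDN 2387742, which is 18 Parmouti 1541 AM.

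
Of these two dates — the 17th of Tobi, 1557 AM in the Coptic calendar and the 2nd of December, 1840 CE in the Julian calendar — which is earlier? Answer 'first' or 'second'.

second

Converting both to JDN: 2393495 vs 2393454; the smaller is the second.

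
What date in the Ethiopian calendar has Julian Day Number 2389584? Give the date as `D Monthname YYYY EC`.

The Gregorian equivalent of JDN 2389584 is 11 May 1830.
In the Ethiopian calendar that day is 4 Ginbot 1822 EC.

4 Ginbot 1822 EC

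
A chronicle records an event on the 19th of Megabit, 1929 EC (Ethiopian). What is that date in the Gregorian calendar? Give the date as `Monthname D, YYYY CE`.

Both dates share Julian Day Number 2428621; in the Gregorian calendar that is 28 March 1937 CE.

March 28, 1937 CE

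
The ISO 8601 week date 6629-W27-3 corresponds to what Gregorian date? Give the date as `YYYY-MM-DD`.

ISO week 1 of 6629 is the week containing the first Thursday of 6629.
Week 27, day 3 (Wednesday) lands on 6629-07-01.

6629-07-01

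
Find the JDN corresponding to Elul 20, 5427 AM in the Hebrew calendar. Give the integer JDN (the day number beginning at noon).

2330171

Equivalently 9 September 1667 (Gregorian).
JDN 2451545 is 1 January 2000 CE (Gregorian); the target day is −121374 days from there, so JDN = 2330171.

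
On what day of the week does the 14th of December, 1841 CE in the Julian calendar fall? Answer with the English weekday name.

Equivalently 26 December 1841 Gregorian, JDN 2393831.
Since JDN mod 7 = 6 (0 = Monday), the day is Sunday.

Sunday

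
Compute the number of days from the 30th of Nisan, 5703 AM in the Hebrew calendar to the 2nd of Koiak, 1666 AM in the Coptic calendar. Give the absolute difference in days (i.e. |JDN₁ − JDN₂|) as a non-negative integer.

First date → JDN 2430850; second date → JDN 2433262.
The interval is |2430850 − 2433262| = 2412 days.

2412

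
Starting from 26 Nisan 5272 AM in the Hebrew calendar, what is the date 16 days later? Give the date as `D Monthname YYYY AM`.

JDN of 26 Nisan 5272 AM = 2273418.
2273418 + 16 = 2273434.
JDN 2273434 in the Hebrew calendar is 12 Iyar 5272 AM.

12 Iyar 5272 AM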